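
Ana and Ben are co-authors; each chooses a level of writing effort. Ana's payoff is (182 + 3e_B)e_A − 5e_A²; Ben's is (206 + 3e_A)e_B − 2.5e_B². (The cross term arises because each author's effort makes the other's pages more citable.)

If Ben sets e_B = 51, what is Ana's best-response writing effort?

33.5

Expanding Ana's payoff: 182e_A + 3e_Be_A − 5e_A².
∂π/∂e_A = 182 + 3e_B − 10e_A = 0, so e_A = 18.2 + 0.3e_B.
At e_B = 51: e_A = 18.2 + 0.3·51 = 33.5.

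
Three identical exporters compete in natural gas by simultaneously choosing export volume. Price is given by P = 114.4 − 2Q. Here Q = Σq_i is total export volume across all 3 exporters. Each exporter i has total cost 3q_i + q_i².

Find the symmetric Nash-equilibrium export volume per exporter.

A representative exporter's profit is π_i = q_i(114.4 − 2Q) − 3q_i − q_i², with Q = q_i + Σ_{j≠i} q_j.
First-order condition: 111.4 − 6q_i − 2Σ_{j≠i} q_j = 0.
In a symmetric equilibrium every exporter chooses the same q, so Σ_{j≠i} q_j = 2q. The condition becomes 111.4 − 10q = 0, giving q = 111.4/10 = 11.14.

11.14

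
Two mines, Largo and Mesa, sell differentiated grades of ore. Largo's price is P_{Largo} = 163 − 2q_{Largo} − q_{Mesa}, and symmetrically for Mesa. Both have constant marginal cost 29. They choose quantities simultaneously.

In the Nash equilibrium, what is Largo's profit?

1436.48

Mine Largo's profit: π = q_{Largo}(163 − 2q_{Largo} − q_{Mesa}) − 29q_{Largo}.
∂π/∂q_{Largo} = 134 − 4q_{Largo} − q_{Mesa} = 0 ⇒ q_{Largo} = 33.5 − 0.25q_{Mesa}.
Setting q_{Largo} = q_{Mesa} in the reaction function: q_{Largo} = 33.5 − 0.25q_{Largo}, so q_{Largo} = 33.5 / 1.25 = 26.8.
P_{Largo} = 163 − 2·26.8 − 26.8 = 82.6.
Profit = (82.6 − 29)·26.8 = 1436.48.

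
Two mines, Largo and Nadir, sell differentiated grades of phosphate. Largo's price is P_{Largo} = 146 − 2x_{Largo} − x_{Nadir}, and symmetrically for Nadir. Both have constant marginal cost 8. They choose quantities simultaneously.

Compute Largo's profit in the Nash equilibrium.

1523.52

Mine Largo's profit: π = x_{Largo}(146 − 2x_{Largo} − x_{Nadir}) − 8x_{Largo}.
∂π/∂x_{Largo} = 138 − 4x_{Largo} − x_{Nadir} = 0 ⇒ x_{Largo} = 34.5 − 0.25x_{Nadir}.
The game is symmetric, so in equilibrium x_{Nadir} = x_{Largo}: the reaction function gives 1.25x_{Largo} = 34.5, hence x_{Largo} = 27.6.
P_{Largo} = 146 − 2·27.6 − 27.6 = 63.2.
Profit = (63.2 − 8)·27.6 = 1523.52.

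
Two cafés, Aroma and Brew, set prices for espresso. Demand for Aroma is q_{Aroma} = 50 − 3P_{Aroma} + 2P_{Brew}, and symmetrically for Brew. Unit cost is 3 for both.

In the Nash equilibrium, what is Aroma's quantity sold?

Aroma's profit: π = (P_{Aroma} − 3)(50 − 3P_{Aroma} + 2P_{Brew}).
∂π/∂P_{Aroma} = 59 − 6P_{Aroma} + 2P_{Brew} = 0 ⇒ P_{Aroma} = 59/6 + (1/3)P_{Brew}.
The game is symmetric, so in equilibrium P_{Brew} = P_{Aroma}: the reaction function gives (2/3)P_{Aroma} = 59/6, hence P_{Aroma} = 14.75.
q_{Aroma} = 50 − 3·14.75 + 2·14.75 = 35.25.

35.25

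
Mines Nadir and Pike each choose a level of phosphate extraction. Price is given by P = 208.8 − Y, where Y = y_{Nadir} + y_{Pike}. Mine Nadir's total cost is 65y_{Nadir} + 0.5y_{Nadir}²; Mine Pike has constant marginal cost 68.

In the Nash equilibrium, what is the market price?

Mine Nadir's profit: π = y_{Nadir}(208.8 − (y_{Nadir} + y_{Pike})) − 65y_{Nadir} − 0.5y_{Nadir}².
∂π/∂y_{Nadir} = 143.8 − 3y_{Nadir} − y_{Pike} = 0, so y_{Nadir} = 719/15 − (1/3)y_{Pike}.
For Pike: ∂π/∂y_{Pike} = 140.8 − 2y_{Pike} − y_{Nadir} = 0 ⇒ y_{Pike} = 70.4 − 0.5y_{Nadir}.
Plugging y_{Pike} into Nadir's best response: y_{Nadir} = 719/15 − (1/3)(70.4 − 0.5y_{Nadir}) ⇒ (5/6)y_{Nadir} = 367/15, so y_{Nadir} = 29.36.
Then y_{Pike} = 70.4 − 0.5·29.36 = 55.72.
Equilibrium price: P = 208.8 − 85.08 = 123.72.

123.72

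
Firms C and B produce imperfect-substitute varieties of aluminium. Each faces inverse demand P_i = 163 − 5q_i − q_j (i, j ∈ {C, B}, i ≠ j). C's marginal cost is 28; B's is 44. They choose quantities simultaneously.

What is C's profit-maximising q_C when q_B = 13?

12.2

Firm C's profit: π = q_C(163 − 5q_C − q_B) − 28q_C.
∂π/∂q_C = 135 − 10q_C − q_B = 0 ⇒ q_C = 13.5 − 0.1q_B.
At q_B = 13: q_C = 13.5 − 0.1·13 = 12.2.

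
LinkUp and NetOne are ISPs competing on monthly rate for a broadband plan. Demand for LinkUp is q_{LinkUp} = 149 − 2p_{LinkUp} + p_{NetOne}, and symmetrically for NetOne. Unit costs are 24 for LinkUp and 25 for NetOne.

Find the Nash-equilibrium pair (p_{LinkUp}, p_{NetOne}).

LinkUp's profit: π = (p_{LinkUp} − 24)(149 − 2p_{LinkUp} + p_{NetOne}).
∂π/∂p_{LinkUp} = 197 − 4p_{LinkUp} + p_{NetOne} = 0 ⇒ p_{LinkUp} = 49.25 + 0.25p_{NetOne}.
Similarly p_{NetOne} = 49.75 + 0.25p_{LinkUp}.
Solving the two reaction functions simultaneously: (1 − (0.25)(0.25))p_{LinkUp} = 49.25 + 0.25·49.75, so 0.9375p_{LinkUp} = 61.6875 and p_{LinkUp} = 65.8.
Then p_{NetOne} = 49.75 + 0.25·65.8 = 66.2.

65.8, 66.2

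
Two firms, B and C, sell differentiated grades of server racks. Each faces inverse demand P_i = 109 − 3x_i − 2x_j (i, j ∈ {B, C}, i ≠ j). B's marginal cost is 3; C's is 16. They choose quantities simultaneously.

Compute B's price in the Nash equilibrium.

45.1875

Firm B's profit: π = x_B(109 − 3x_B − 2x_C) − 3x_B.
∂π/∂x_B = 106 − 6x_B − 2x_C = 0 ⇒ x_B = 53/3 − (1/3)x_C.
Similarly x_C = 15.5 − (1/3)x_B.
Substituting the second reaction function into the first: x_B = 53/3 − (1/3)(15.5 − (1/3)x_B), which gives (8/9)x_B = 12.5 ⇒ x_B = 14.0625.
Then x_C = 15.5 − (1/3)·14.0625 = 10.8125.
P_B = 109 − 3·14.0625 − 2·10.8125 = 45.1875.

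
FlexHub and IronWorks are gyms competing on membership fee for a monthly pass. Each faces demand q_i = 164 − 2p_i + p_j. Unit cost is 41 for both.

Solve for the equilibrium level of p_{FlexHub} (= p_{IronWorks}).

82

FlexHub's profit: π = (p_{FlexHub} − 41)(164 − 2p_{FlexHub} + p_{IronWorks}).
∂π/∂p_{FlexHub} = 246 − 4p_{FlexHub} + p_{IronWorks} = 0 ⇒ p_{FlexHub} = 61.5 + 0.25p_{IronWorks}.
By symmetry p_{IronWorks} = p_{FlexHub}; substituting into the reaction function, 0.75p_{FlexHub} = 61.5 and p_{FlexHub} = 82.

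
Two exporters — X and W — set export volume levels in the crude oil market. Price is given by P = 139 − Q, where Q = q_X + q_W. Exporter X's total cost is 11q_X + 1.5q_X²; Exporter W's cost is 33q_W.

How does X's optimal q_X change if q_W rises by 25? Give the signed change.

Exporter X's profit: π = q_X(139 − (q_X + q_W)) − 11q_X − 1.5q_X².
∂π/∂q_X = 128 − 5q_X − q_W = 0, so q_X = 25.6 − 0.2q_W.
The reaction-function slope is −0.2, so a 25-unit rise in q_W moves q_X by −0.2 × 25 = −5. X's best response falls — the actions are strategic substitutes.

-5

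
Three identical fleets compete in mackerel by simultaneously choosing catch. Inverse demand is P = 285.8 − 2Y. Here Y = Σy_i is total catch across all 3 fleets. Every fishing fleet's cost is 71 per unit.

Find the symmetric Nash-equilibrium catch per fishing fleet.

A representative fishing fleet's profit is π_i = y_i(285.8 − 2Y) − 71y_i, with Y = y_i + Σ_{j≠i} y_j.
First-order condition: 214.8 − 4y_i − 2Σ_{j≠i} y_j = 0.
With identical fishing fleets, set every y_j = y: then 214.8 − 4y − 4y = 0, i.e. y = 214.8/8 = 26.85.

26.85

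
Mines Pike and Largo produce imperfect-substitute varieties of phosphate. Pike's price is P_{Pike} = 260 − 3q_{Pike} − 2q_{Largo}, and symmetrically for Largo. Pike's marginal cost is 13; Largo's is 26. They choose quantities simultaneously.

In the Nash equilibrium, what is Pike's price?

Mine Pike's profit: π = q_{Pike}(260 − 3q_{Pike} − 2q_{Largo}) − 13q_{Pike}.
∂π/∂q_{Pike} = 247 − 6q_{Pike} − 2q_{Largo} = 0 ⇒ q_{Pike} = 247/6 − (1/3)q_{Largo}.
Similarly q_{Largo} = 39 − (1/3)q_{Pike}.
Plugging q_{Largo} into Pike's best response: q_{Pike} = 247/6 − (1/3)(39 − (1/3)q_{Pike}) ⇒ (8/9)q_{Pike} = 169/6, so q_{Pike} = 31.6875.
Then q_{Largo} = 39 − (1/3)·31.6875 = 28.4375.
P_{Pike} = 260 − 3·31.6875 − 2·28.4375 = 108.0625.

108.0625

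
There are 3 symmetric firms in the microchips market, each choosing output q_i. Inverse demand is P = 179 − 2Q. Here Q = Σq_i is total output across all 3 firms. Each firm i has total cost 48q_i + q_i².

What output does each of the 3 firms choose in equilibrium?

13.1

A representative firm's profit is π_i = q_i(179 − 2Q) − 48q_i − q_i², with Q = q_i + Σ_{j≠i} q_j.
First-order condition: 131 − 6q_i − 2Σ_{j≠i} q_j = 0.
In a symmetric equilibrium every firm chooses the same q, so Σ_{j≠i} q_j = 2q. The condition becomes 131 − 10q = 0, giving q = 131/10 = 13.1.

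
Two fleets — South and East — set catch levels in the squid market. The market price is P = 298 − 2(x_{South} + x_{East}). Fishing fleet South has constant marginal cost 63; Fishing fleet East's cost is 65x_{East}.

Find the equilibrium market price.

142

Fishing fleet South's profit: π = x_{South}(298 − 2(x_{South} + x_{East})) − 63x_{South}.
∂π/∂x_{South} = 235 − 4x_{South} − 2x_{East} = 0, so x_{South} = 58.75 − 0.5x_{East}.
By the same steps for East: x_{East} = 58.25 − 0.5x_{South}.
Plugging x_{East} into South's best response: x_{South} = 58.75 − 0.5(58.25 − 0.5x_{South}) ⇒ 0.75x_{South} = 29.625, so x_{South} = 39.5.
Then x_{East} = 58.25 − 0.5·39.5 = 38.5.
Equilibrium price: P = 298 − 2·78 = 142.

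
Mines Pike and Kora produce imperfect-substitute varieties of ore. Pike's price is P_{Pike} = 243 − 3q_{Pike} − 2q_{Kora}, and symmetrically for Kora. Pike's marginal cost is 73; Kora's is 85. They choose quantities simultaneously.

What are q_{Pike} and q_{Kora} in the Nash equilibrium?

22, 19

Mine Pike's profit: π = q_{Pike}(243 − 3q_{Pike} − 2q_{Kora}) − 73q_{Pike}.
∂π/∂q_{Pike} = 170 − 6q_{Pike} − 2q_{Kora} = 0 ⇒ q_{Pike} = 85/3 − (1/3)q_{Kora}.
Similarly q_{Kora} = 79/3 − (1/3)q_{Pike}.
Substituting the second reaction function into the first: q_{Pike} = 85/3 − (1/3)(79/3 − (1/3)q_{Pike}), which gives (8/9)q_{Pike} = 176/9 ⇒ q_{Pike} = 22.
Then q_{Kora} = 79/3 − (1/3)·22 = 19.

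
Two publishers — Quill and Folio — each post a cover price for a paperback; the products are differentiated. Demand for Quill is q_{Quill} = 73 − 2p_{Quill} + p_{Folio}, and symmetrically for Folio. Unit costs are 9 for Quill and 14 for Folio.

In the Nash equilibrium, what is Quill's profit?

Quill's profit: π = (p_{Quill} − 9)(73 − 2p_{Quill} + p_{Folio}).
∂π/∂p_{Quill} = 91 − 4p_{Quill} + p_{Folio} = 0 ⇒ p_{Quill} = 22.75 + 0.25p_{Folio}.
Similarly p_{Folio} = 25.25 + 0.25p_{Quill}.
Plugging p_{Folio} into Quill's best response: p_{Quill} = 22.75 + 0.25(25.25 + 0.25p_{Quill}) ⇒ 0.9375p_{Quill} = 29.0625, so p_{Quill} = 31.
Then p_{Folio} = 25.25 + 0.25·31 = 33.
q_{Quill} = 73 − 2·31 + 33 = 44.
Profit = (31 − 9)·44 = 968.

968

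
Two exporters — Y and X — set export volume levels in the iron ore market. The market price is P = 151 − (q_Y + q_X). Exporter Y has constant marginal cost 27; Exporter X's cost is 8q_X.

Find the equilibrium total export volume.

89

Exporter Y's profit: π = q_Y(151 − (q_Y + q_X)) − 27q_Y.
∂π/∂q_Y = 124 − 2q_Y − q_X = 0, so q_Y = 62 − 0.5q_X.
By the same steps for X: q_X = 71.5 − 0.5q_Y.
Plugging q_X into Y's best response: q_Y = 62 − 0.5(71.5 − 0.5q_Y) ⇒ 0.75q_Y = 26.25, so q_Y = 35.
Then q_X = 71.5 − 0.5·35 = 54.
Total export volume: 35 + 54 = 89.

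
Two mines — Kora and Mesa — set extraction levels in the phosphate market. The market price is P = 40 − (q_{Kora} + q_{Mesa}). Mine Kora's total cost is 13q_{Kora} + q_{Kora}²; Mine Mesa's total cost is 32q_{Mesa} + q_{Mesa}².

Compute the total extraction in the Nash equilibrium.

7

Mine Kora's profit: π = q_{Kora}(40 − (q_{Kora} + q_{Mesa})) − 13q_{Kora} − q_{Kora}².
∂π/∂q_{Kora} = 27 − 4q_{Kora} − q_{Mesa} = 0, so q_{Kora} = 6.75 − 0.25q_{Mesa}.
By the same steps for Mesa: q_{Mesa} = 2 − 0.25q_{Kora}.
Plugging q_{Mesa} into Kora's best response: q_{Kora} = 6.75 − 0.25(2 − 0.25q_{Kora}) ⇒ 0.9375q_{Kora} = 6.25, so q_{Kora} = 20/3.
Then q_{Mesa} = 2 − 0.25·(20/3) = 1/3.
Total extraction: 20/3 + 1/3 = 7.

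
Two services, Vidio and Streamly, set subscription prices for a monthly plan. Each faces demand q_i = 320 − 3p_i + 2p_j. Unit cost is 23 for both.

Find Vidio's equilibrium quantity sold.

Vidio's profit: π = (p_{Vidio} − 23)(320 − 3p_{Vidio} + 2p_{Streamly}).
∂π/∂p_{Vidio} = 389 − 6p_{Vidio} + 2p_{Streamly} = 0 ⇒ p_{Vidio} = 389/6 + (1/3)p_{Streamly}.
Setting p_{Vidio} = p_{Streamly} in the reaction function: p_{Vidio} = 389/6 + (1/3)p_{Vidio}, so p_{Vidio} = (389/6) / (2/3) = 97.25.
q_{Vidio} = 320 − 3·97.25 + 2·97.25 = 222.75.

222.75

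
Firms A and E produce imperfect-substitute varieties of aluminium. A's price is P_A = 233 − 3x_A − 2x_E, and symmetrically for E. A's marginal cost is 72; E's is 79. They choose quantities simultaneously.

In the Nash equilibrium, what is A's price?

133.6875

Firm A's profit: π = x_A(233 − 3x_A − 2x_E) − 72x_A.
∂π/∂x_A = 161 − 6x_A − 2x_E = 0 ⇒ x_A = 161/6 − (1/3)x_E.
Similarly x_E = 77/3 − (1/3)x_A.
Plugging x_E into A's best response: x_A = 161/6 − (1/3)(77/3 − (1/3)x_A) ⇒ (8/9)x_A = 329/18, so x_A = 20.5625.
Then x_E = 77/3 − (1/3)·20.5625 = 18.8125.
P_A = 233 − 3·20.5625 − 2·18.8125 = 133.6875.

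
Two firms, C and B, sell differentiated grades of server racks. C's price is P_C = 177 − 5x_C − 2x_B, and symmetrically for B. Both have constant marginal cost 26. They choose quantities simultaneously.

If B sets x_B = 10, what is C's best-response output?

Firm C's profit: π = x_C(177 − 5x_C − 2x_B) − 26x_C.
∂π/∂x_C = 151 − 10x_C − 2x_B = 0 ⇒ x_C = 15.1 − 0.2x_B.
At x_B = 10: x_C = 15.1 − 0.2·10 = 13.1.

13.1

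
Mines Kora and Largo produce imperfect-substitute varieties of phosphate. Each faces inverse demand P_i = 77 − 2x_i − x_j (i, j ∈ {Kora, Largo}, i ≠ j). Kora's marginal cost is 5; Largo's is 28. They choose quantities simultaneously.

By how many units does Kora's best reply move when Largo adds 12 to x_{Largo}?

Mine Kora's profit: π = x_{Kora}(77 − 2x_{Kora} − x_{Largo}) − 5x_{Kora}.
∂π/∂x_{Kora} = 72 − 4x_{Kora} − x_{Largo} = 0 ⇒ x_{Kora} = 18 − 0.25x_{Largo}.
The reaction-function slope is −0.25, so a 12-unit rise in x_{Largo} moves x_{Kora} by −0.25 × 12 = −3. Kora's best response falls — the actions are strategic substitutes.

-3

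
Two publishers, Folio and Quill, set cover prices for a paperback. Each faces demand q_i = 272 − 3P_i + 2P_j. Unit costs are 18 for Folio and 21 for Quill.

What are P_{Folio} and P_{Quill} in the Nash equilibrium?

Folio's profit: π = (P_{Folio} − 18)(272 − 3P_{Folio} + 2P_{Quill}).
∂π/∂P_{Folio} = 326 − 6P_{Folio} + 2P_{Quill} = 0 ⇒ P_{Folio} = 163/3 + (1/3)P_{Quill}.
Similarly P_{Quill} = 335/6 + (1/3)P_{Folio}.
Substituting the second reaction function into the first: P_{Folio} = 163/3 + (1/3)(335/6 + (1/3)P_{Folio}), which gives (8/9)P_{Folio} = 1313/18 ⇒ P_{Folio} = 82.0625.
Then P_{Quill} = 335/6 + (1/3)·82.0625 = 83.1875.

82.0625, 83.1875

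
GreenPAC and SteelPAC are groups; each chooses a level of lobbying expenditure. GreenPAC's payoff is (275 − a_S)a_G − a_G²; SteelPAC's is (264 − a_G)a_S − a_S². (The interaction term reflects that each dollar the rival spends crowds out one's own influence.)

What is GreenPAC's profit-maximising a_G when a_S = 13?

131

Expanding GreenPAC's payoff: 275a_G − a_Sa_G − a_G².
∂π/∂a_G = 275 − a_S − 2a_G = 0, so a_G = 137.5 − 0.5a_S.
At a_S = 13: a_G = 137.5 − 0.5·13 = 131.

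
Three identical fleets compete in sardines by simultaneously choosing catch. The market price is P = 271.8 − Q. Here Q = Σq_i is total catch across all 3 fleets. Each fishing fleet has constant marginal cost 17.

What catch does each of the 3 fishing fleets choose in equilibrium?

63.7

A representative fishing fleet's profit is π_i = q_i(271.8 − Q) − 17q_i, with Q = q_i + Σ_{j≠i} q_j.
First-order condition: 254.8 − 2q_i − Σ_{j≠i} q_j = 0.
Imposing symmetry (q_j = q for all j) turns Σ_{j≠i} q_j into 2q, so 254.8 = 4q and q = 63.7.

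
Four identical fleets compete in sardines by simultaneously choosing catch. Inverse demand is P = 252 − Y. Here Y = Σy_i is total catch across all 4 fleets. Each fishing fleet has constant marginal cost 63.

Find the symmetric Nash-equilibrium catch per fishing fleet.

A representative fishing fleet's profit is π_i = y_i(252 − Y) − 63y_i, with Y = y_i + Σ_{j≠i} y_j.
First-order condition: 189 − 2y_i − Σ_{j≠i} y_j = 0.
Imposing symmetry (y_j = y for all j) turns Σ_{j≠i} y_j into 3y, so 189 = 5y and y = 37.8.

37.8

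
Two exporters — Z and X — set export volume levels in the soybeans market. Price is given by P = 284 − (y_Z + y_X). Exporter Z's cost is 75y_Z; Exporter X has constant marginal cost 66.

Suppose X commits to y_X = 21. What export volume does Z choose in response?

Exporter Z's profit: π = y_Z(284 − (y_Z + y_X)) − 75y_Z.
∂π/∂y_Z = 209 − 2y_Z − y_X = 0, so y_Z = 104.5 − 0.5y_X.
At y_X = 21: y_Z = 104.5 − 0.5·21 = 94.

94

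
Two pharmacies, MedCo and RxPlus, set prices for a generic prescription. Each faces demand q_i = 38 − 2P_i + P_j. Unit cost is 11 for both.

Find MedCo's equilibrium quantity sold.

18

MedCo's profit: π = (P_{MedCo} − 11)(38 − 2P_{MedCo} + P_{RxPlus}).
∂π/∂P_{MedCo} = 60 − 4P_{MedCo} + P_{RxPlus} = 0 ⇒ P_{MedCo} = 15 + 0.25P_{RxPlus}.
The game is symmetric, so in equilibrium P_{RxPlus} = P_{MedCo}: the reaction function gives 0.75P_{MedCo} = 15, hence P_{MedCo} = 20.
q_{MedCo} = 38 − 2·20 + 20 = 18.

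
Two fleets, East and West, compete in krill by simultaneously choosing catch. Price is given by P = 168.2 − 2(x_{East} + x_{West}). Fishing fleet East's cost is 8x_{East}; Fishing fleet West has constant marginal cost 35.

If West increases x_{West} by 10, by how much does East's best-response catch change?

Fishing fleet East's profit: π = x_{East}(168.2 − 2(x_{East} + x_{West})) − 8x_{East}.
∂π/∂x_{East} = 160.2 − 4x_{East} − 2x_{West} = 0, so x_{East} = 40.05 − 0.5x_{West}.
The reaction-function slope is −0.5, so a 10-unit rise in x_{West} moves x_{East} by −0.5 × 10 = −5. East's best response falls — the actions are strategic substitutes.

-5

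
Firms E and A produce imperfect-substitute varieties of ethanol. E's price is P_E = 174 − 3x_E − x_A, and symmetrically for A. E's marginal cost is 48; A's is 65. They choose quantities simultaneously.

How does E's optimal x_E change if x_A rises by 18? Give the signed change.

Firm E's profit: π = x_E(174 − 3x_E − x_A) − 48x_E.
∂π/∂x_E = 126 − 6x_E − x_A = 0 ⇒ x_E = 21 − (1/6)x_A.
The reaction-function slope is −1/6, so an 18-unit rise in x_A moves x_E by −1/6 × 18 = −3. E's best response falls — the actions are strategic substitutes.

-3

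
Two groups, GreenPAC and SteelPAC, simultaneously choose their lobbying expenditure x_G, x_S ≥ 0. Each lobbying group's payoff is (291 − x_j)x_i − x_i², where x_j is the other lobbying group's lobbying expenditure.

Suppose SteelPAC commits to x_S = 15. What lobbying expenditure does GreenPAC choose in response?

GreenPAC's payoff is (291 − x_S)x_G − x_G².
∂π/∂x_G = 291 − x_S − 2x_G = 0, so x_G = 145.5 − 0.5x_S.
At x_S = 15: x_G = 145.5 − 0.5·15 = 138.

138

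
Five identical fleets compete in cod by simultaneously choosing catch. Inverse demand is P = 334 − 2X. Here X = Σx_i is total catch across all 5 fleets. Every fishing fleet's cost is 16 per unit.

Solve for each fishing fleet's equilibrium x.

26.5

A representative fishing fleet's profit is π_i = x_i(334 − 2X) − 16x_i, with X = x_i + Σ_{j≠i} x_j.
First-order condition: 318 − 4x_i − 2Σ_{j≠i} x_j = 0.
Imposing symmetry (x_j = x for all j) turns Σ_{j≠i} x_j into 4x, so 318 = 12x and x = 26.5.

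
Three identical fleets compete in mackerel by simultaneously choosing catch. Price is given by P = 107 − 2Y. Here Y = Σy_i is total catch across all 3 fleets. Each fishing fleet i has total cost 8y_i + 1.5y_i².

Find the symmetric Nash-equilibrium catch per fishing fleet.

A representative fishing fleet's profit is π_i = y_i(107 − 2Y) − 8y_i − 1.5y_i², with Y = y_i + Σ_{j≠i} y_j.
First-order condition: 99 − 7y_i − 2Σ_{j≠i} y_j = 0.
In a symmetric equilibrium every fishing fleet chooses the same y, so Σ_{j≠i} y_j = 2y. The condition becomes 99 − 11y = 0, giving y = 99/11 = 9.

9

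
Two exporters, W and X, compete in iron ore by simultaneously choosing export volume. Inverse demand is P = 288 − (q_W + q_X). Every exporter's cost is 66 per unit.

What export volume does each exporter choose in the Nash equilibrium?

74

Exporter W's profit: π = q_W(288 − (q_W + q_X)) − 66q_W.
∂π/∂q_W = 222 − 2q_W − q_X = 0, so q_W = 111 − 0.5q_X.
Setting q_W = q_X in the reaction function: q_W = 111 − 0.5q_W, so q_W = 111 / 1.5 = 74.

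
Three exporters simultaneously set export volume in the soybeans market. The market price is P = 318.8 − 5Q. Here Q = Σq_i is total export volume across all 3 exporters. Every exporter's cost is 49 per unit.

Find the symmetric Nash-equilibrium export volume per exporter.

13.49

A representative exporter's profit is π_i = q_i(318.8 − 5Q) − 49q_i, with Q = q_i + Σ_{j≠i} q_j.
First-order condition: 269.8 − 10q_i − 5Σ_{j≠i} q_j = 0.
With identical exporters, set every q_j = q: then 269.8 − 10q − 10q = 0, i.e. q = 269.8/20 = 13.49.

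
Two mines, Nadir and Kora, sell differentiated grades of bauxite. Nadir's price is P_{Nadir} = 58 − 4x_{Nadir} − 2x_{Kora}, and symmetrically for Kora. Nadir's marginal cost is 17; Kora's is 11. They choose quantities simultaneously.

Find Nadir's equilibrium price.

Mine Nadir's profit: π = x_{Nadir}(58 − 4x_{Nadir} − 2x_{Kora}) − 17x_{Nadir}.
∂π/∂x_{Nadir} = 41 − 8x_{Nadir} − 2x_{Kora} = 0 ⇒ x_{Nadir} = 5.125 − 0.25x_{Kora}.
Similarly x_{Kora} = 5.875 − 0.25x_{Nadir}.
Plugging x_{Kora} into Nadir's best response: x_{Nadir} = 5.125 − 0.25(5.875 − 0.25x_{Nadir}) ⇒ 0.9375x_{Nadir} = 117/32, so x_{Nadir} = 3.9.
Then x_{Kora} = 5.875 − 0.25·3.9 = 4.9.
P_{Nadir} = 58 − 4·3.9 − 2·4.9 = 32.6.

32.6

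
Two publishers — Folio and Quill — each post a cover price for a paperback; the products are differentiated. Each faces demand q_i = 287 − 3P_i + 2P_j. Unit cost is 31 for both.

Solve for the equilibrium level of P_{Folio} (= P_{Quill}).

Folio's profit: π = (P_{Folio} − 31)(287 − 3P_{Folio} + 2P_{Quill}).
∂π/∂P_{Folio} = 380 − 6P_{Folio} + 2P_{Quill} = 0 ⇒ P_{Folio} = 190/3 + (1/3)P_{Quill}.
Setting P_{Folio} = P_{Quill} in the reaction function: P_{Folio} = 190/3 + (1/3)P_{Folio}, so P_{Folio} = (190/3) / (2/3) = 95.

95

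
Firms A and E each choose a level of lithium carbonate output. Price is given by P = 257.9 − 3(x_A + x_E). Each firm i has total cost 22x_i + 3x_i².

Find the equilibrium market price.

163.54

Firm A's profit: π = x_A(257.9 − 3(x_A + x_E)) − 22x_A − 3x_A².
∂π/∂x_A = 235.9 − 12x_A − 3x_E = 0, so x_A = 2359/120 − 0.25x_E.
The game is symmetric, so in equilibrium x_E = x_A: the reaction function gives 1.25x_A = 2359/120, hence x_A = 2359/150.
Equilibrium price: P = 257.9 − 3·(2359/75) = 163.54.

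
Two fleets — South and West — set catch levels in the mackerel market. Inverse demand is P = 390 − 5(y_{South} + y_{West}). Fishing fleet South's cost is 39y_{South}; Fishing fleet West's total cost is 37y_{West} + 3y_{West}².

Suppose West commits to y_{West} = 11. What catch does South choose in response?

29.6

Fishing fleet South's profit: π = y_{South}(390 − 5(y_{South} + y_{West})) − 39y_{South}.
∂π/∂y_{South} = 351 − 10y_{South} − 5y_{West} = 0, so y_{South} = 35.1 − 0.5y_{West}.
At y_{West} = 11: y_{South} = 35.1 − 0.5·11 = 29.6.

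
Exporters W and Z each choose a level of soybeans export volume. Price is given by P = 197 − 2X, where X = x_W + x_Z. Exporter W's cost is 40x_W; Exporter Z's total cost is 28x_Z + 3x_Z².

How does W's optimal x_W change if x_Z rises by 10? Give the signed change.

Exporter W's profit: π = x_W(197 − 2(x_W + x_Z)) − 40x_W.
∂π/∂x_W = 157 − 4x_W − 2x_Z = 0, so x_W = 39.25 − 0.5x_Z.
The reaction-function slope is −0.5, so a 10-unit rise in x_Z moves x_W by −0.5 × 10 = −5. W's best response falls — the actions are strategic substitutes.

-5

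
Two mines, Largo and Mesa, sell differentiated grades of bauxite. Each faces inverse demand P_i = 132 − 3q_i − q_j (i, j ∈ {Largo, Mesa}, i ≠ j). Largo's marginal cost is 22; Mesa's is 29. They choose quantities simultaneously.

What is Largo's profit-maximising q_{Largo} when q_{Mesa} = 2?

Mine Largo's profit: π = q_{Largo}(132 − 3q_{Largo} − q_{Mesa}) − 22q_{Largo}.
∂π/∂q_{Largo} = 110 − 6q_{Largo} − q_{Mesa} = 0 ⇒ q_{Largo} = 55/3 − (1/6)q_{Mesa}.
At q_{Mesa} = 2: q_{Largo} = 55/3 − (1/6)·2 = 18.

18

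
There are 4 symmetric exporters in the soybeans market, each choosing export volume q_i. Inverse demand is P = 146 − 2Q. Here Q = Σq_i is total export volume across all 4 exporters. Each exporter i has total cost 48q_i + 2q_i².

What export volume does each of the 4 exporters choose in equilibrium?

7

A representative exporter's profit is π_i = q_i(146 − 2Q) − 48q_i − 2q_i², with Q = q_i + Σ_{j≠i} q_j.
First-order condition: 98 − 8q_i − 2Σ_{j≠i} q_j = 0.
With identical exporters, set every q_j = q: then 98 − 8q − 6q = 0, i.e. q = 98/14 = 7.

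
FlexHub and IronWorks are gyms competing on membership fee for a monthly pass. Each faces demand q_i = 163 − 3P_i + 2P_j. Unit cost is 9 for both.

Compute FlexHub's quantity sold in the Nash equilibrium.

115.5

FlexHub's profit: π = (P_{FlexHub} − 9)(163 − 3P_{FlexHub} + 2P_{IronWorks}).
∂π/∂P_{FlexHub} = 190 − 6P_{FlexHub} + 2P_{IronWorks} = 0 ⇒ P_{FlexHub} = 95/3 + (1/3)P_{IronWorks}.
The game is symmetric, so in equilibrium P_{IronWorks} = P_{FlexHub}: the reaction function gives (2/3)P_{FlexHub} = 95/3, hence P_{FlexHub} = 47.5.
q_{FlexHub} = 163 − 3·47.5 + 2·47.5 = 115.5.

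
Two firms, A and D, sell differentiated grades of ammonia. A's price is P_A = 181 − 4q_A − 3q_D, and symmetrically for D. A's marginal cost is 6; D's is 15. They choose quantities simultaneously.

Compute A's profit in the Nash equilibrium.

1075.84

Firm A's profit: π = q_A(181 − 4q_A − 3q_D) − 6q_A.
∂π/∂q_A = 175 − 8q_A − 3q_D = 0 ⇒ q_A = 21.875 − 0.375q_D.
Similarly q_D = 20.75 − 0.375q_A.
Substituting the second reaction function into the first: q_A = 21.875 − 0.375(20.75 − 0.375q_A), which gives (55/64)q_A = 451/32 ⇒ q_A = 16.4.
Then q_D = 20.75 − 0.375·16.4 = 14.6.
P_A = 181 − 4·16.4 − 3·14.6 = 71.6.
Profit = (71.6 − 6)·16.4 = 1075.84.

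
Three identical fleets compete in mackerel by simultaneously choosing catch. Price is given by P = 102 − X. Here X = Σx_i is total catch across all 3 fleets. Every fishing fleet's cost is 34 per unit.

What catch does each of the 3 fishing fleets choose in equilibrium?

17

A representative fishing fleet's profit is π_i = x_i(102 − X) − 34x_i, with X = x_i + Σ_{j≠i} x_j.
First-order condition: 68 − 2x_i − Σ_{j≠i} x_j = 0.
Imposing symmetry (x_j = x for all j) turns Σ_{j≠i} x_j into 2x, so 68 = 4x and x = 17.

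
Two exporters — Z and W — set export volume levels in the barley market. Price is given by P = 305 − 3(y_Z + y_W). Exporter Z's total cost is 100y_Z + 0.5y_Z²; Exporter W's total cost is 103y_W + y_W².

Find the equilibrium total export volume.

Exporter Z's profit: π = y_Z(305 − 3(y_Z + y_W)) − 100y_Z − 0.5y_Z².
∂π/∂y_Z = 205 − 7y_Z − 3y_W = 0, so y_Z = 205/7 − (3/7)y_W.
For W: ∂π/∂y_W = 202 − 8y_W − 3y_Z = 0 ⇒ y_W = 25.25 − 0.375y_Z.
Substituting the second reaction function into the first: y_Z = 205/7 − (3/7)(25.25 − 0.375y_Z), which gives (47/56)y_Z = 517/28 ⇒ y_Z = 22.
Then y_W = 25.25 − 0.375·22 = 17.
Total export volume: 22 + 17 = 39.

39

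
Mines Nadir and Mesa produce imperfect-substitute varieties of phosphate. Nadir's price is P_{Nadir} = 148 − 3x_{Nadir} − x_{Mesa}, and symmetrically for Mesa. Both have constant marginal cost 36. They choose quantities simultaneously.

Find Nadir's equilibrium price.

84

Mine Nadir's profit: π = x_{Nadir}(148 − 3x_{Nadir} − x_{Mesa}) − 36x_{Nadir}.
∂π/∂x_{Nadir} = 112 − 6x_{Nadir} − x_{Mesa} = 0 ⇒ x_{Nadir} = 56/3 − (1/6)x_{Mesa}.
The game is symmetric, so in equilibrium x_{Mesa} = x_{Nadir}: the reaction function gives (7/6)x_{Nadir} = 56/3, hence x_{Nadir} = 16.
P_{Nadir} = 148 − 3·16 − 16 = 84.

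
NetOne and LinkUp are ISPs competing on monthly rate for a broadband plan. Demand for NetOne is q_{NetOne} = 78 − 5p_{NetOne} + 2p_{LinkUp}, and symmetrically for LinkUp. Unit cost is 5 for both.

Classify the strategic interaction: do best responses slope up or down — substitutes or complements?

NetOne's profit: π = (p_{NetOne} − 5)(78 − 5p_{NetOne} + 2p_{LinkUp}).
∂π/∂p_{NetOne} = 103 − 10p_{NetOne} + 2p_{LinkUp} = 0 ⇒ p_{NetOne} = 10.3 + 0.2p_{LinkUp}.
The best-response slope dp_{NetOne}/dp_{LinkUp} = 0.2 > 0: the reaction function is upward-sloping, so the choices are strategic complements.

strategic complements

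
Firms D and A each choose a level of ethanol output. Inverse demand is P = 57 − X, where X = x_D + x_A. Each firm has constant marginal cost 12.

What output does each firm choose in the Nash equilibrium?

Firm D's profit: π = x_D(57 − (x_D + x_A)) − 12x_D.
∂π/∂x_D = 45 − 2x_D − x_A = 0, so x_D = 22.5 − 0.5x_A.
Setting x_D = x_A in the reaction function: x_D = 22.5 − 0.5x_D, so x_D = 22.5 / 1.5 = 15.

15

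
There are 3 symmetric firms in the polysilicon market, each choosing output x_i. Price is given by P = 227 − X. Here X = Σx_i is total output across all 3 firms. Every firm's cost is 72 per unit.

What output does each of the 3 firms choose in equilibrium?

A representative firm's profit is π_i = x_i(227 − X) − 72x_i, with X = x_i + Σ_{j≠i} x_j.
First-order condition: 155 − 2x_i − Σ_{j≠i} x_j = 0.
Imposing symmetry (x_j = x for all j) turns Σ_{j≠i} x_j into 2x, so 155 = 4x and x = 38.75.

38.75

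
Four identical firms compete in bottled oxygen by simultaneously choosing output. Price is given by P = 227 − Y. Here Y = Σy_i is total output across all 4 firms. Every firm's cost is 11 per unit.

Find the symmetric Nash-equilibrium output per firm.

43.2

A representative firm's profit is π_i = y_i(227 − Y) − 11y_i, with Y = y_i + Σ_{j≠i} y_j.
First-order condition: 216 − 2y_i − Σ_{j≠i} y_j = 0.
In a symmetric equilibrium every firm chooses the same y, so Σ_{j≠i} y_j = 3y. The condition becomes 216 − 5y = 0, giving y = 216/5 = 43.2.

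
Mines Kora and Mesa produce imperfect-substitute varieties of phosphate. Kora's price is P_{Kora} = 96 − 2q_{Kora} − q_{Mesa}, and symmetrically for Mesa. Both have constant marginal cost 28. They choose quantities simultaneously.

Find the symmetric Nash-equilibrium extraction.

13.6

Mine Kora's profit: π = q_{Kora}(96 − 2q_{Kora} − q_{Mesa}) − 28q_{Kora}.
∂π/∂q_{Kora} = 68 − 4q_{Kora} − q_{Mesa} = 0 ⇒ q_{Kora} = 17 − 0.25q_{Mesa}.
The game is symmetric, so in equilibrium q_{Mesa} = q_{Kora}: the reaction function gives 1.25q_{Kora} = 17, hence q_{Kora} = 13.6.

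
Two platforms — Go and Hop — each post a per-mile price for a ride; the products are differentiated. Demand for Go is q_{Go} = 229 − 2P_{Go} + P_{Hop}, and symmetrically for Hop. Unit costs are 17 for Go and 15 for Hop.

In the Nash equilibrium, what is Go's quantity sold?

140.8

Go's profit: π = (P_{Go} − 17)(229 − 2P_{Go} + P_{Hop}).
∂π/∂P_{Go} = 263 − 4P_{Go} + P_{Hop} = 0 ⇒ P_{Go} = 65.75 + 0.25P_{Hop}.
Similarly P_{Hop} = 64.75 + 0.25P_{Go}.
Plugging P_{Hop} into Go's best response: P_{Go} = 65.75 + 0.25(64.75 + 0.25P_{Go}) ⇒ 0.9375P_{Go} = 81.9375, so P_{Go} = 87.4.
Then P_{Hop} = 64.75 + 0.25·87.4 = 86.6.
q_{Go} = 229 − 2·87.4 + 86.6 = 140.8.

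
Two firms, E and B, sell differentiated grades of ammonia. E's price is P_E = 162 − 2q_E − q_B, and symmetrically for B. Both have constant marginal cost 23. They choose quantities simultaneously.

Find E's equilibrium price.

78.6

Firm E's profit: π = q_E(162 − 2q_E − q_B) − 23q_E.
∂π/∂q_E = 139 − 4q_E − q_B = 0 ⇒ q_E = 34.75 − 0.25q_B.
By symmetry q_B = q_E; substituting into the reaction function, 1.25q_E = 34.75 and q_E = 27.8.
P_E = 162 − 2·27.8 − 27.8 = 78.6.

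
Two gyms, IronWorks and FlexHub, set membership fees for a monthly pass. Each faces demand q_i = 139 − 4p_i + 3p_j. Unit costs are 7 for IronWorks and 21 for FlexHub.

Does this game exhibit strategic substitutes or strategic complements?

strategic complements

IronWorks's profit: π = (p_{IronWorks} − 7)(139 − 4p_{IronWorks} + 3p_{FlexHub}).
∂π/∂p_{IronWorks} = 167 − 8p_{IronWorks} + 3p_{FlexHub} = 0 ⇒ p_{IronWorks} = 20.875 + 0.375p_{FlexHub}.
The best-response slope dp_{IronWorks}/dp_{FlexHub} = 0.375 > 0: the reaction function is upward-sloping, so the choices are strategic complements.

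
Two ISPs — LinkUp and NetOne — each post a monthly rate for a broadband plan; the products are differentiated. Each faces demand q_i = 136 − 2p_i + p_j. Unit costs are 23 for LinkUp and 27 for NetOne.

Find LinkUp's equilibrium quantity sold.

76.4

LinkUp's profit: π = (p_{LinkUp} − 23)(136 − 2p_{LinkUp} + p_{NetOne}).
∂π/∂p_{LinkUp} = 182 − 4p_{LinkUp} + p_{NetOne} = 0 ⇒ p_{LinkUp} = 45.5 + 0.25p_{NetOne}.
Similarly p_{NetOne} = 47.5 + 0.25p_{LinkUp}.
Substituting the second reaction function into the first: p_{LinkUp} = 45.5 + 0.25(47.5 + 0.25p_{LinkUp}), which gives 0.9375p_{LinkUp} = 57.375 ⇒ p_{LinkUp} = 61.2.
Then p_{NetOne} = 47.5 + 0.25·61.2 = 62.8.
q_{LinkUp} = 136 − 2·61.2 + 62.8 = 76.4.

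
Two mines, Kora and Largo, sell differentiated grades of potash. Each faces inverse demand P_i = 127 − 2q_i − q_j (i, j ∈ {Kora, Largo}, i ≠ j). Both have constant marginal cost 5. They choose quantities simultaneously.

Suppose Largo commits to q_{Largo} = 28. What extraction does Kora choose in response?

Mine Kora's profit: π = q_{Kora}(127 − 2q_{Kora} − q_{Largo}) − 5q_{Kora}.
∂π/∂q_{Kora} = 122 − 4q_{Kora} − q_{Largo} = 0 ⇒ q_{Kora} = 30.5 − 0.25q_{Largo}.
At q_{Largo} = 28: q_{Kora} = 30.5 − 0.25·28 = 23.5.

23.5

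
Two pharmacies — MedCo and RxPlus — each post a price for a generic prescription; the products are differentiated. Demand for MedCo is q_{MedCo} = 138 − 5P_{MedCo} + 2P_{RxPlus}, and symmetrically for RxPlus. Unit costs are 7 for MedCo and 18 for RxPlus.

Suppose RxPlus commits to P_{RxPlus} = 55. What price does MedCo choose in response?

MedCo's profit: π = (P_{MedCo} − 7)(138 − 5P_{MedCo} + 2P_{RxPlus}).
∂π/∂P_{MedCo} = 173 − 10P_{MedCo} + 2P_{RxPlus} = 0 ⇒ P_{MedCo} = 17.3 + 0.2P_{RxPlus}.
At P_{RxPlus} = 55: P_{MedCo} = 17.3 + 0.2·55 = 28.3.

28.3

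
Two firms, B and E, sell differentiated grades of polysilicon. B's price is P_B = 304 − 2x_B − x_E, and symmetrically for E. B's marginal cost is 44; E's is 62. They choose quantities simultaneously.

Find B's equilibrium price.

Firm B's profit: π = x_B(304 − 2x_B − x_E) − 44x_B.
∂π/∂x_B = 260 − 4x_B − x_E = 0 ⇒ x_B = 65 − 0.25x_E.
Similarly x_E = 60.5 − 0.25x_B.
Solving the two reaction functions simultaneously: (1 − (−0.25)(−0.25))x_B = 65 − 0.25·60.5, so 0.9375x_B = 49.875 and x_B = 53.2.
Then x_E = 60.5 − 0.25·53.2 = 47.2.
P_B = 304 − 2·53.2 − 47.2 = 150.4.

150.4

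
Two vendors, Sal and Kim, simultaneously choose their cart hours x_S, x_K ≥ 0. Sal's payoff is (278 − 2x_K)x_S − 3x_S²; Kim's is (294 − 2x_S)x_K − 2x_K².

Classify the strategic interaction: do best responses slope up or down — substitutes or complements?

strategic substitutes

Expanding Sal's payoff: 278x_S − 2x_Kx_S − 3x_S².
∂π/∂x_S = 278 − 2x_K − 6x_S = 0, so x_S = 139/3 − (1/3)x_K.
The best-response slope dx_S/dx_K = −1/3 < 0: the reaction function is downward-sloping, so the choices are strategic substitutes.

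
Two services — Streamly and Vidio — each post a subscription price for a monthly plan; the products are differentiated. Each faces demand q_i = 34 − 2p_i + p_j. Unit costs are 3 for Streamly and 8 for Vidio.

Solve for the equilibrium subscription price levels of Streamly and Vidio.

Streamly's profit: π = (p_{Streamly} − 3)(34 − 2p_{Streamly} + p_{Vidio}).
∂π/∂p_{Streamly} = 40 − 4p_{Streamly} + p_{Vidio} = 0 ⇒ p_{Streamly} = 10 + 0.25p_{Vidio}.
Similarly p_{Vidio} = 12.5 + 0.25p_{Streamly}.
Substituting the second reaction function into the first: p_{Streamly} = 10 + 0.25(12.5 + 0.25p_{Streamly}), which gives 0.9375p_{Streamly} = 13.125 ⇒ p_{Streamly} = 14.
Then p_{Vidio} = 12.5 + 0.25·14 = 16.

14, 16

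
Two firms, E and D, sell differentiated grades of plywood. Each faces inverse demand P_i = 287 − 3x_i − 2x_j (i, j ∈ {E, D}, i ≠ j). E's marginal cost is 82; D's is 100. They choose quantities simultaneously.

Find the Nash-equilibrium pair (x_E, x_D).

26.75, 22.25

Firm E's profit: π = x_E(287 − 3x_E − 2x_D) − 82x_E.
∂π/∂x_E = 205 − 6x_E − 2x_D = 0 ⇒ x_E = 205/6 − (1/3)x_D.
Similarly x_D = 187/6 − (1/3)x_E.
Solving the two reaction functions simultaneously: (1 − (−1/3)(−1/3))x_E = 205/6 − (1/3)·(187/6), so (8/9)x_E = 214/9 and x_E = 26.75.
Then x_D = 187/6 − (1/3)·26.75 = 22.25.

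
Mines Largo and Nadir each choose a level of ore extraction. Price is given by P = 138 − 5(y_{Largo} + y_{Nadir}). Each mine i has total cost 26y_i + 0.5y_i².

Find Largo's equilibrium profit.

269.5

Mine Largo's profit: π = y_{Largo}(138 − 5(y_{Largo} + y_{Nadir})) − 26y_{Largo} − 0.5y_{Largo}².
∂π/∂y_{Largo} = 112 − 11y_{Largo} − 5y_{Nadir} = 0, so y_{Largo} = 112/11 − (5/11)y_{Nadir}.
By symmetry y_{Nadir} = y_{Largo}; substituting into the reaction function, (16/11)y_{Largo} = 112/11 and y_{Largo} = 7.
Price P = 138 − 5·14 = 68.
Largo's profit: (68 − 26)·7 − 0.5(7)² = 269.5.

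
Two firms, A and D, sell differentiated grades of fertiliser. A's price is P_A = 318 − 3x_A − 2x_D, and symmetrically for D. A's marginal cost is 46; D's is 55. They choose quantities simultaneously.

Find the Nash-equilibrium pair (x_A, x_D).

Firm A's profit: π = x_A(318 − 3x_A − 2x_D) − 46x_A.
∂π/∂x_A = 272 − 6x_A − 2x_D = 0 ⇒ x_A = 136/3 − (1/3)x_D.
Similarly x_D = 263/6 − (1/3)x_A.
Substituting the second reaction function into the first: x_A = 136/3 − (1/3)(263/6 − (1/3)x_A), which gives (8/9)x_A = 553/18 ⇒ x_A = 34.5625.
Then x_D = 263/6 − (1/3)·34.5625 = 32.3125.

34.5625, 32.3125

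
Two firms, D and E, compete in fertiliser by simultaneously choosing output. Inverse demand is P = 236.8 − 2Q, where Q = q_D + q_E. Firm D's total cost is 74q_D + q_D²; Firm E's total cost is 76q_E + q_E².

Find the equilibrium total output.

Firm D's profit: π = q_D(236.8 − 2(q_D + q_E)) − 74q_D − q_D².
∂π/∂q_D = 162.8 − 6q_D − 2q_E = 0, so q_D = 407/15 − (1/3)q_E.
By the same steps for E: q_E = 26.8 − (1/3)q_D.
Solving the two reaction functions simultaneously: (1 − (−1/3)(−1/3))q_D = 407/15 − (1/3)·26.8, so (8/9)q_D = 18.2 and q_D = 20.475.
Then q_E = 26.8 − (1/3)·20.475 = 19.975.
Total output: 20.475 + 19.975 = 40.45.

40.45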